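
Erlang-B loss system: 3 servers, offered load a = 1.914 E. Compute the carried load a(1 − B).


B(3,1.914) = 0.197592 (Erlang-B)
Carried load = a(1 − B) = 1.914·(1 − 0.197592) = 1.914·0.802408 = 1.5358 E

Final: 1.5358 Erlangs


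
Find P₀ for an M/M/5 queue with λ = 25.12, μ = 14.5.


a = λ/μ = 25.12/14.5 = 1.7324; ρ = a/c = 0.3465
Σ_{k=0}^{4} a^k/k! (terms k=0..4) = 1.00000 + 1.73241 + 1.50063 + 0.86657 + 0.37531 = 5.47493
Tail: a^5/(5!(1−ρ)) = 15.60480/(120·0.6535) = 0.19898
P₀ = 1/(5.47493 + 0.19898) = 1/5.67391 = 0.176245

Final: 0.176245


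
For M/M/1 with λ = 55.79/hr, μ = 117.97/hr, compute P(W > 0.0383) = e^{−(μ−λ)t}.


W ~ Exponential(μ−λ) for M/M/1.
μ − λ = 117.97 − 55.79 = 62.1800
P(W > t) = e^{−(μ−λ)t} = e^{−2.3815} = 0.092412

Final: 0.092412


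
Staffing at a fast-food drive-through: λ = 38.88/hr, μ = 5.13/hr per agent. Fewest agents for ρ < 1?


Stability requires cμ > λ ⇔ c > λ/μ.
λ/μ = 38.88/5.13 = 7.5789
Minimum integer c = ⌊7.5789⌋ + 1 = 8
Check: 8·5.13 = 41.04 > 38.88, while 7·5.13 = 35.91 ≤ 38.88

Final: 8 servers


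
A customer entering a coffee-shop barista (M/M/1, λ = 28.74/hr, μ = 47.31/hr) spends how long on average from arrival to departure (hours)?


W = 1/(μ−λ) = 1/(47.31 − 28.74) = 1/18.57 = 0.05385 hr

Final: 0.05385 hr


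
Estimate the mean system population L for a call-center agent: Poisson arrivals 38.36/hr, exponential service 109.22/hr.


ρ = λ/μ = 38.36/109.22 = 0.3512
L = ρ/(1−ρ) = 0.3512/(1 − 0.3512) = 0.3512/0.6488 = 0.5413

Final: 0.5413


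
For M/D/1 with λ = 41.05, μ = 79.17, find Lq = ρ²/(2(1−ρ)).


ρ = 41.05/79.17 = 0.5185
M/D/1: Lq = ρ²/(2(1−ρ)) = 0.2688/(2·0.4815) = 0.27918

Final: 0.27918


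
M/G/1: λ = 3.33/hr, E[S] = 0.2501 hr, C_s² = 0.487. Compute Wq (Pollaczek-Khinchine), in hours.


ρ = λ·E[S] = 3.33·0.2501 = 0.8328
E[S²] = E[S]²(1+C_s²) = 0.2501²·(1+0.487) = 0.093012
Wq = λ·E[S²]/(2(1−ρ)) = 3.33·0.093012/(2·0.1672) = 0.92641 hr

Final: 0.92641 hr


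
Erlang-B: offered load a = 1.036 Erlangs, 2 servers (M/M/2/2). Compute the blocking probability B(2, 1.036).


B(c,a) = (a^c/c!) / Σ_{k=0}^{c} a^k/k!
a^2/2! = 0.536648
Σ terms (k=0..2): 1.00000 + 1.03600 + 0.53665 = 2.572648
B = 0.536648/2.572648 = 0.208598

Final: 0.208598


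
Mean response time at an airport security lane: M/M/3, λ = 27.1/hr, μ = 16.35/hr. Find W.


a = 1.6575; ρ = 0.5525; P₀ = 0.174610
Lq = P₀·a^c·ρ/(c!(1−ρ)²) = 0.36560
Wq = Lq/λ = 0.36560/27.1 = 0.01349 hr
W = Wq + 1/μ = 0.01349 + 0.06116 = 0.07465 hr

Final: 0.07465 hr


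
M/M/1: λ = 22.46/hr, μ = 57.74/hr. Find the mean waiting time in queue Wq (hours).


ρ = 22.46/57.74 = 0.3890
Wq = ρ/(μ−λ) = 0.3890/(57.74 − 22.46) = 0.3890/35.28 = 0.01103 hr

Final: 0.01103 hr


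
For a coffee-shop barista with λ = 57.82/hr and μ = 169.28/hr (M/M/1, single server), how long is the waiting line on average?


ρ = 57.82/169.28 = 0.3416
Lq = ρ²/(1−ρ) = 0.1167/0.6584 = 0.1772

Final: 0.1772


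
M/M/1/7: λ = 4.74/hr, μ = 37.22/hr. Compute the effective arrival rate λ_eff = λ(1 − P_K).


ρ = 0.1274; P_K = (1−ρ)ρ^7/(1−ρ^8) = 0.0000004741
λ_eff = λ(1 − P_K) = 4.74·(1 − 0.0000004741) = 4.74·1.000000 = 4.7400 /hr

Final: 4.7400 /hr


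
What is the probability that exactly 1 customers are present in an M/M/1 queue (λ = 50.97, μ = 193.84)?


ρ = 50.97/193.84 = 0.2629
P_n = (1−ρ)·ρ^n = (1 − 0.2629)·0.2629^1 = 0.7371·0.262949 = 0.193807

Final: 0.193807


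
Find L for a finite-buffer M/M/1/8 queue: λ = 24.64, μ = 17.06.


ρ = 24.64/17.06 = 1.4443
L = ρ[1 − (K+1)ρ^K + Kρ^(K+1)] / [(1−ρ)(1−ρ^(K+1))]
Numerator: 1.4443·(1 − 9·18.936225 + 8·27.349859) = 71.309897
Denominator: (-0.4443)·(-26.349859) = 11.707616
L = 71.309897/11.707616 = 6.0909

Final: 6.0909


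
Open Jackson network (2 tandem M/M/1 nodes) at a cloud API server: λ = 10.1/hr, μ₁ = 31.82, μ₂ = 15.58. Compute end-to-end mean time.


Each node sees arrival rate λ = 10.1/hr (tandem ⇒ throughput preserved).
W₁ = 1/(μ₁−λ) = 1/(31.82−10.1) = 0.04604 hr
W₂ = 1/(μ₂−λ) = 1/(15.58−10.1) = 0.18248 hr
W_total = W₁ + W₂ = 0.04604 + 0.18248 = 0.22852 hr

Final: 0.22852 hr


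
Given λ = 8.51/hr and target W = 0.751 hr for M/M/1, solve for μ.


W = 1/(μ−λ) ⇒ μ − λ = 1/W = 1/0.751 = 1.3316
μ = λ + 1/W = 8.51 + 1.3316 = 9.8416 per hr

Final: 9.8416 /hr


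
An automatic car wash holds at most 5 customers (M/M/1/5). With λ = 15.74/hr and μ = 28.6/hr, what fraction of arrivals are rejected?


ρ = λ/μ = 15.74/28.6 = 0.5503
P_K = (1−ρ)ρ^K/(1−ρ^(K+1)) = (0.4497·0.050489)/(1 − 0.027786)
= 0.022702/0.972214 = 0.023351

Final: 0.023351


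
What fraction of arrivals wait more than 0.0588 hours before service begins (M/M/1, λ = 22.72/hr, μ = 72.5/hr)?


ρ = 22.72/72.5 = 0.3134
P(Wq > t) = ρ·e^{−(μ−λ)t} = 0.3134·e^{−2.9271}
= 0.3134·0.053554 = 0.016783

Final: 0.016783


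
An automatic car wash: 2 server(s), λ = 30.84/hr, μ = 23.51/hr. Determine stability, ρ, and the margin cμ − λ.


Total capacity cμ = 2·23.51 = 47.02/hr
ρ = λ/(cμ) = 30.84/47.02 = 0.6559
Stable ⇔ ρ < 1: YES
Spare capacity = cμ − λ = 47.02 − 30.84 = 16.18/hr

Final: ρ = 0.6559; stable; margin = 16.18/hr


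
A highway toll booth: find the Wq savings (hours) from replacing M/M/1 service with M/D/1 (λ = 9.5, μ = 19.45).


ρ = 9.5/19.45 = 0.4884
Wq(M/M/1) = ρ/(μ−λ) = 0.4884/9.95 = 0.04909 hr
Wq(M/D/1) = ρ/(2(μ−λ)) = 0.02454 hr
Savings = 0.04909 − 0.02454 = 0.02454 hr

Final: 0.02454 hr


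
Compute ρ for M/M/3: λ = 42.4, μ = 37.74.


ρ = λ/(cμ) = 42.4/(3·37.74) = 42.4/113.22 = 0.3745

Final: 0.3745


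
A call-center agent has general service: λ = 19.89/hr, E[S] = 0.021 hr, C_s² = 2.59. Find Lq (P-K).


ρ = λ·E[S] = 19.89·0.021 = 0.4177
Lq = ρ²(1+C_s²)/(2(1−ρ)) = 0.1745·(1+2.59)/(2·0.5823)
= 0.1745·3.5900/1.1646 = 0.53780

Final: 0.53780


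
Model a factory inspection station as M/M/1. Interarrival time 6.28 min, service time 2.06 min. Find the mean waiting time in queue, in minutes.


λ = 60/6.28 = 9.5541 /hr
μ = 60/2.06 = 29.1262 /hr
ρ = λ/μ = 9.5541/29.1262 = 0.3280
Wq = ρ/(μ−λ) = 0.3280/(29.1262−9.5541) = 0.01676 hr
In minutes: 0.01676·60 = 1.006 min

Final: 1.006 min


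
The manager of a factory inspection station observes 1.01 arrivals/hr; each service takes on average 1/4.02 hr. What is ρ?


ρ = λ/μ = 1.01/4.02 = 0.2512

Final: 0.2512


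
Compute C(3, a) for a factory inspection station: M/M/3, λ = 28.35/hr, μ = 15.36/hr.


a = λ/μ = 1.8457; ρ = a/3 = 0.6152
P₀ = 0.137503 (from M/M/c formula)
C(c,a) = [a^c/(c!(1−ρ))]·P₀ = [6.28761/(6·0.3848)]·0.137503
= 2.72357·0.137503 = 0.374498

Final: 0.374498


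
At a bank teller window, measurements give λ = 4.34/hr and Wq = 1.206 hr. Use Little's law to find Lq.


Lq = λWq = 4.34·1.206 = 5.2340

Final: 5.2340


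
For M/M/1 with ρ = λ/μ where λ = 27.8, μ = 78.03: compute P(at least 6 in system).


ρ = 27.8/78.03 = 0.3563
P(N ≥ n) = ρ^n = 0.3563^6 = 0.002045

Final: 0.002045


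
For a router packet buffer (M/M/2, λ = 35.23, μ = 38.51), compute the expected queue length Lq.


a = λ/μ = 0.9148; ρ = a/2 = 0.4574
P₀ = 0.372294
Lq = P₀·a^c·ρ / (c!·(1−ρ)²) = 0.372294·0.83691·0.4574/(2·0.29440)
= 0.24205

Final: 0.24205


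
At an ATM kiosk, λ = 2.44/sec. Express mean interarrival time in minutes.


Mean interarrival time = 1/λ = 1/2.44 second = 0.40984 second
In minutes: 0.40984 × 0.0166667 = 0.006831 min

Final: 0.006831 min


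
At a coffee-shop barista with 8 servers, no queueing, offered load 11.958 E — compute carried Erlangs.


B(8,11.958) = 0.421066 (Erlang-B)
Carried load = a(1 − B) = 11.958·(1 − 0.421066) = 11.958·0.578934 = 6.9229 E

Final: 6.9229 Erlangs


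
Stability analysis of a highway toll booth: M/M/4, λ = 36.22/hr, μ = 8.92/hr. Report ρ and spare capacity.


Total capacity cμ = 4·8.92 = 35.68/hr
ρ = λ/(cμ) = 36.22/35.68 = 1.0151
Stable ⇔ ρ < 1: NO
Spare capacity = cμ − λ = 35.68 − 36.22 = -0.54/hr

Final: ρ = 1.0151; unstable; margin = -0.54/hr


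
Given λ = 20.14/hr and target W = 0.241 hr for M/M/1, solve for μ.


W = 1/(μ−λ) ⇒ μ − λ = 1/W = 1/0.241 = 4.1494
μ = λ + 1/W = 20.14 + 4.1494 = 24.2894 per hr

Final: 24.2894 /hr


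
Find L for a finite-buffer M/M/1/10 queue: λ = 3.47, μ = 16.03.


ρ = 3.47/16.03 = 0.2165
L = ρ[1 − (K+1)ρ^K + Kρ^(K+1)] / [(1−ρ)(1−ρ^(K+1))]
Numerator: 0.2165·(1 − 11·0.0000002259 + 10·0.00000004891) = 0.216469
Denominator: (0.7835)·(1.000000) = 0.783531
L = 0.216469/0.783531 = 0.2763

Final: 0.2763


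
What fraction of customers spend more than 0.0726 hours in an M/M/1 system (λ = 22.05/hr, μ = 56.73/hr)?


W ~ Exponential(μ−λ) for M/M/1.
μ − λ = 56.73 − 22.05 = 34.6800
P(W > t) = e^{−(μ−λ)t} = e^{−2.5178} = 0.080639

Final: 0.080639


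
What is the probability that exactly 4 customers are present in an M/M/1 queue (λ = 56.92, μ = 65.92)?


ρ = 56.92/65.92 = 0.8635
P_n = (1−ρ)·ρ^n = (1 − 0.8635)·0.8635^4 = 0.1365·0.555892 = 0.075896

Final: 0.075896


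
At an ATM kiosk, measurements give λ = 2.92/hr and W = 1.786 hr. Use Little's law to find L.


L = λW = 2.92·1.786 = 5.2151

Final: 5.2151


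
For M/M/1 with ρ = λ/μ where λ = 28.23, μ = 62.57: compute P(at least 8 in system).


ρ = 28.23/62.57 = 0.4512
P(N ≥ n) = ρ^n = 0.4512^8 = 0.001717

Final: 0.001717


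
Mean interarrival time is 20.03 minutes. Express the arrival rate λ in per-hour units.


λ = 1/(interarrival time) in consistent units.
1 hour = 60 min, so λ = 60/20.03 = 2.9955 per hour

Final: 2.9955 /hr


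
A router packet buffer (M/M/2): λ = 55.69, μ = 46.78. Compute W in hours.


a = 1.1905; ρ = 0.5952; P₀ = 0.253735
Lq = P₀·a^c·ρ/(c!(1−ρ)²) = 0.65322
Wq = Lq/λ = 0.65322/55.69 = 0.01173 hr
W = Wq + 1/μ = 0.01173 + 0.02138 = 0.03311 hr

Final: 0.03311 hr


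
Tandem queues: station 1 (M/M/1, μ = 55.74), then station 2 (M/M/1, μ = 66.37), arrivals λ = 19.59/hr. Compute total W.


Each node sees arrival rate λ = 19.59/hr (tandem ⇒ throughput preserved).
W₁ = 1/(μ₁−λ) = 1/(55.74−19.59) = 0.02766 hr
W₂ = 1/(μ₂−λ) = 1/(66.37−19.59) = 0.02138 hr
W_total = W₁ + W₂ = 0.02766 + 0.02138 = 0.04904 hr

Final: 0.04904 hr


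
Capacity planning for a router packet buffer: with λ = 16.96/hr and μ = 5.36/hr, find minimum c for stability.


Stability requires cμ > λ ⇔ c > λ/μ.
λ/μ = 16.96/5.36 = 3.1642
Minimum integer c = ⌊3.1642⌋ + 1 = 4
Check: 4·5.36 = 21.44 > 16.96, while 3·5.36 = 16.08 ≤ 16.96

Final: 4 servers


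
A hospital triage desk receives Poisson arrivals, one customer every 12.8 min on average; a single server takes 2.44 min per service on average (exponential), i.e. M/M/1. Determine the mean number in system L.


λ = 60/12.8 = 4.6875 /hr
μ = 60/2.44 = 24.5902 /hr
ρ = λ/μ = 4.6875/24.5902 = 0.1906
L = ρ/(1−ρ) = 0.1906/0.8094 = 0.2355

Final: 0.2355


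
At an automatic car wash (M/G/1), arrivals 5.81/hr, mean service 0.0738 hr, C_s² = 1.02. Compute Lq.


ρ = λ·E[S] = 5.81·0.0738 = 0.4288
Lq = ρ²(1+C_s²)/(2(1−ρ)) = 0.1839·(1+1.02)/(2·0.5712)
= 0.1839·2.0200/1.1424 = 0.32507

Final: 0.32507


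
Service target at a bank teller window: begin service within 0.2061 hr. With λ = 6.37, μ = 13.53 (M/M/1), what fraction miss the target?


ρ = 6.37/13.53 = 0.4708
P(Wq > t) = ρ·e^{−(μ−λ)t} = 0.4708·e^{−1.4757}
= 0.4708·0.228624 = 0.107638

Final: 0.107638


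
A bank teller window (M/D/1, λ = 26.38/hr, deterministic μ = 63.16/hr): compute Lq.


ρ = 26.38/63.16 = 0.4177
M/D/1: Lq = ρ²/(2(1−ρ)) = 0.1744/(2·0.5823) = 0.14978

Final: 0.14978


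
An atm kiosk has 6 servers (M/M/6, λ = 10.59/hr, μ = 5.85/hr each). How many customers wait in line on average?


a = λ/μ = 1.8103; ρ = a/6 = 0.3017
P₀ = 0.163481
Lq = P₀·a^c·ρ / (c!·(1−ρ)²) = 0.163481·35.19173·0.3017/(720·0.48761)
= 0.004944

Final: 0.004944


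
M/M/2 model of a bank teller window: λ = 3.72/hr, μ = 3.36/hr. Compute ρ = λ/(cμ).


ρ = λ/(cμ) = 3.72/(2·3.36) = 3.72/6.72 = 0.5536

Final: 0.5536


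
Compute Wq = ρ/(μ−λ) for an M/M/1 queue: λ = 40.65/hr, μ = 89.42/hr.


ρ = 40.65/89.42 = 0.4546
Wq = ρ/(μ−λ) = 0.4546/(89.42 − 40.65) = 0.4546/48.77 = 0.009321 hr

Final: 0.009321 hr


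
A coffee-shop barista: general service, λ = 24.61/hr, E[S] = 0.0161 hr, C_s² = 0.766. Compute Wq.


ρ = λ·E[S] = 24.61·0.0161 = 0.3962
E[S²] = E[S]²(1+C_s²) = 0.0161²·(1+0.766) = 0.0004578
Wq = λ·E[S²]/(2(1−ρ)) = 24.61·0.0004578/(2·0.6038) = 0.009329 hr

Final: 0.009329 hr


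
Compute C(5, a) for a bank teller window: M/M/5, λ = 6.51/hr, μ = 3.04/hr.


a = λ/μ = 2.1414; ρ = a/5 = 0.4283
P₀ = 0.116229 (from M/M/c formula)
C(c,a) = [a^c/(c!(1−ρ))]·P₀ = [45.03364/(120·0.5717)]·0.116229
= 0.65642·0.116229 = 0.076295

Final: 0.076295


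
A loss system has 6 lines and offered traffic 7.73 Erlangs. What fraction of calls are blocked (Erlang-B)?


B(c,a) = (a^c/c!) / Σ_{k=0}^{c} a^k/k!
a^6/6! = 296.308744
Σ terms (k=0..6): 1.00000 + 7.73000 + 29.87645 + 76.98165 + 148.76704 + 229.99385 + 296.30874 = 790.657741
B = 296.308744/790.657741 = 0.374762

Final: 0.374762


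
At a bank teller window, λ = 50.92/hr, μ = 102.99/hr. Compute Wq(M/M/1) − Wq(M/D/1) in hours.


ρ = 50.92/102.99 = 0.4944
Wq(M/M/1) = ρ/(μ−λ) = 0.4944/52.07 = 0.009495 hr
Wq(M/D/1) = ρ/(2(μ−λ)) = 0.004748 hr
Savings = 0.009495 − 0.004748 = 0.004748 hr

Final: 0.004748 hr


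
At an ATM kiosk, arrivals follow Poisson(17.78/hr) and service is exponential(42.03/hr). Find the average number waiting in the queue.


ρ = 17.78/42.03 = 0.4230
Lq = ρ²/(1−ρ) = 0.1790/0.5770 = 0.3102

Final: 0.3102


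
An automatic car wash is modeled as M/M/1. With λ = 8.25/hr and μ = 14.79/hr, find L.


ρ = λ/μ = 8.25/14.79 = 0.5578
L = ρ/(1−ρ) = 0.5578/(1 − 0.5578) = 0.5578/0.4422 = 1.2615

Final: 1.2615


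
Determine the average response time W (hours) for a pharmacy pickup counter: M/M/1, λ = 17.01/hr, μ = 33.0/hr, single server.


W = 1/(μ−λ) = 1/(33.0 − 17.01) = 1/15.99 = 0.06254 hr

Final: 0.06254 hr


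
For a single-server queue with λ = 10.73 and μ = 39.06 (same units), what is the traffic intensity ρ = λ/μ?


ρ = λ/μ = 10.73/39.06 = 0.2747

Final: 0.2747


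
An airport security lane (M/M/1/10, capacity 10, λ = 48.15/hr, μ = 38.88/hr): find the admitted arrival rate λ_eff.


ρ = 1.2384; P_K = (1−ρ)ρ^10/(1−ρ^11) = 0.212769
λ_eff = λ(1 − P_K) = 48.15·(1 − 0.212769) = 48.15·0.787231 = 37.9052 /hr

Final: 37.9052 /hr


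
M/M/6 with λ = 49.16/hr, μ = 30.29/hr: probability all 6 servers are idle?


a = λ/μ = 49.16/30.29 = 1.6230; ρ = a/c = 0.2705
Σ_{k=0}^{5} a^k/k! (terms k=0..5) = 1.00000 + 1.62298 + 1.31703 + 0.71250 + 0.28909 + 0.09384 = 5.03544
Tail: a^6/(6!(1−ρ)) = 18.27577/(720·0.7295) = 0.03479
P₀ = 1/(5.03544 + 0.03479) = 1/5.07024 = 0.197229

Final: 0.197229


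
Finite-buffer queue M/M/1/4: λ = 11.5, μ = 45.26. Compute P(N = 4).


ρ = λ/μ = 11.5/45.26 = 0.2541
P_K = (1−ρ)ρ^K/(1−ρ^(K+1)) = (0.7459·0.004168)/(1 − 0.001059)
= 0.003109/0.998941 = 0.003112

Final: 0.003112


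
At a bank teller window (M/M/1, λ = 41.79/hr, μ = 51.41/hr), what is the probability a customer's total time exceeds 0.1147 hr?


W ~ Exponential(μ−λ) for M/M/1.
μ − λ = 51.41 − 41.79 = 9.6200
P(W > t) = e^{−(μ−λ)t} = e^{−1.1034} = 0.331737

Final: 0.331737


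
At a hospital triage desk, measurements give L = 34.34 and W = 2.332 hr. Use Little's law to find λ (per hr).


λ = L/W = 34.34/2.332 = 14.7256 /hr

Final: 14.7256 /hr


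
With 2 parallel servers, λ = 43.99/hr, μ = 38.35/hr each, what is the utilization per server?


ρ = λ/(cμ) = 43.99/(2·38.35) = 43.99/76.70 = 0.5735

Final: 0.5735


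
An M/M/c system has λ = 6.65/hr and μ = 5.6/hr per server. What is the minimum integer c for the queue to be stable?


Stability requires cμ > λ ⇔ c > λ/μ.
λ/μ = 6.65/5.6 = 1.1875
Minimum integer c = ⌊1.1875⌋ + 1 = 2
Check: 2·5.6 = 11.20 > 6.65, while 1·5.6 = 5.60 ≤ 6.65

Final: 2 servers


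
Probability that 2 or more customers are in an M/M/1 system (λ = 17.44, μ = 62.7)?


ρ = 17.44/62.7 = 0.2781
P(N ≥ n) = ρ^n = 0.2781^2 = 0.077367

Final: 0.077367


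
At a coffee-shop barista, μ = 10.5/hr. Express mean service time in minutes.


Mean service time = 1/μ = 1/10.5 hour = 0.09524 hour
In minutes: 0.09524 × 60 = 5.7143 min

Final: 5.7143 min


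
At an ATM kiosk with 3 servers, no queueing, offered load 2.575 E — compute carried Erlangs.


B(3,2.575) = 0.292282 (Erlang-B)
Carried load = a(1 − B) = 2.575·(1 − 0.292282) = 2.575·0.707718 = 1.8224 E

Final: 1.8224 Erlangs


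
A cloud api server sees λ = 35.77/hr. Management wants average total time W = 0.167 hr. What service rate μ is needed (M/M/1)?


W = 1/(μ−λ) ⇒ μ − λ = 1/W = 1/0.167 = 5.9880
μ = λ + 1/W = 35.77 + 5.9880 = 41.7580 per hr

Final: 41.7580 /hr


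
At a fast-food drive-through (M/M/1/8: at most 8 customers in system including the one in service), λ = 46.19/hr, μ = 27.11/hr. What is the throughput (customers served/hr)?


ρ = 1.7038; P_K = (1−ρ)ρ^8/(1−ρ^9) = 0.416519
λ_eff = λ(1 − P_K) = 46.19·(1 − 0.416519) = 46.19·0.583481 = 26.9510 /hr

Final: 26.9510 /hr


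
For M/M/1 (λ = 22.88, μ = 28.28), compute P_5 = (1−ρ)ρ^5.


ρ = 22.88/28.28 = 0.8091
P_n = (1−ρ)·ρ^n = (1 − 0.8091)·0.8091^5 = 0.1909·0.346644 = 0.066191

Final: 0.066191


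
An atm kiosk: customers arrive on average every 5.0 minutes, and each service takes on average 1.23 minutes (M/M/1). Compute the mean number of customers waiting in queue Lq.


λ = 60/5.0 = 12.0000 /hr
μ = 60/1.23 = 48.7805 /hr
ρ = λ/μ = 12.0000/48.7805 = 0.2460
Lq = ρ²/(1−ρ) = 0.06052/0.7540 = 0.08026

Final: 0.08026


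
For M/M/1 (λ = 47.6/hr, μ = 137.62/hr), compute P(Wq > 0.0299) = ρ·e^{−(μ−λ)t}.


ρ = 47.6/137.62 = 0.3459
P(Wq > t) = ρ·e^{−(μ−λ)t} = 0.3459·e^{−2.6916}
= 0.3459·0.067773 = 0.023441

Final: 0.023441


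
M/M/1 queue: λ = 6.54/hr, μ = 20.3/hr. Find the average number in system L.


ρ = λ/μ = 6.54/20.3 = 0.3222
L = ρ/(1−ρ) = 0.3222/(1 − 0.3222) = 0.3222/0.6778 = 0.4753

Final: 0.4753


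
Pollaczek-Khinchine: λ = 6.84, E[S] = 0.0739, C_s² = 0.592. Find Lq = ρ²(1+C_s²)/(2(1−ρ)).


ρ = λ·E[S] = 6.84·0.0739 = 0.5055
Lq = ρ²(1+C_s²)/(2(1−ρ)) = 0.2555·(1+0.592)/(2·0.4945)
= 0.2555·1.5920/0.9890 = 0.41127

Final: 0.41127


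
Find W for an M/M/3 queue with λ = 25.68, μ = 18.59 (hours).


a = 1.3814; ρ = 0.4605; P₀ = 0.240976
Lq = P₀·a^c·ρ/(c!(1−ρ)²) = 0.16746
Wq = Lq/λ = 0.16746/25.68 = 0.006521 hr
W = Wq + 1/μ = 0.006521 + 0.05379 = 0.06031 hr

Final: 0.06031 hr


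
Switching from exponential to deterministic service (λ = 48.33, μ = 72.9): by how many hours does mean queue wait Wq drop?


ρ = 48.33/72.9 = 0.6630
Wq(M/M/1) = ρ/(μ−λ) = 0.6630/24.57 = 0.02698 hr
Wq(M/D/1) = ρ/(2(μ−λ)) = 0.01349 hr
Savings = 0.02698 − 0.01349 = 0.01349 hr

Final: 0.01349 hr


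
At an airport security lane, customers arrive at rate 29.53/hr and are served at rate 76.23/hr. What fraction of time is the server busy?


ρ = λ/μ = 29.53/76.23 = 0.3874

Final: 0.3874


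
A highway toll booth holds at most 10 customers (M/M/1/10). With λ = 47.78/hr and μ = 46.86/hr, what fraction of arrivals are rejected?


ρ = λ/μ = 47.78/46.86 = 1.0196
P_K = (1−ρ)ρ^K/(1−ρ^(K+1)) = (-0.01963·1.214615)/(1 − 1.238461)
= -0.023846/-0.238461 = 0.100001

Final: 0.100001


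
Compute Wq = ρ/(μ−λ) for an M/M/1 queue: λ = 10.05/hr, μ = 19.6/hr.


ρ = 10.05/19.6 = 0.5128
Wq = ρ/(μ−λ) = 0.5128/(19.6 − 10.05) = 0.5128/9.55 = 0.05369 hr

Final: 0.05369 hr


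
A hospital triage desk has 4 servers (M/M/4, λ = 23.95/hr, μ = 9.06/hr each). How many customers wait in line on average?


a = λ/μ = 2.6435; ρ = a/4 = 0.6609
P₀ = 0.061667
Lq = P₀·a^c·ρ / (c!·(1−ρ)²) = 0.061667·48.83254·0.6609/(24·0.11501)
= 0.72101

Final: 0.72101


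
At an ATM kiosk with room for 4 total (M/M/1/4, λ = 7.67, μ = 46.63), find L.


ρ = 7.67/46.63 = 0.1645
L = ρ[1 − (K+1)ρ^K + Kρ^(K+1)] / [(1−ρ)(1−ρ^(K+1))]
Numerator: 0.1645·(1 − 5·0.0007320 + 4·0.0001204) = 0.163964
Denominator: (0.8355)·(0.999880) = 0.835413
L = 0.163964/0.835413 = 0.1963

Final: 0.1963


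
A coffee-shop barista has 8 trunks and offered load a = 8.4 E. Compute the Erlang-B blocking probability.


B(c,a) = (a^c/c!) / Σ_{k=0}^{c} a^k/k!
a^8/8! = 614.771555
Σ terms (k=0..8): 1.00000 + 8.40000 + 35.28000 + 98.78400 + 207.44640 + 348.50995 + 487.91393 + 585.49672 + 614.77156 = 2387.602559
B = 614.771555/2387.602559 = 0.257485

Final: 0.257485


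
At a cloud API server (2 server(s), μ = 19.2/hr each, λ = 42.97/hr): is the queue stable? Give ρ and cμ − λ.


Total capacity cμ = 2·19.2 = 38.40/hr
ρ = λ/(cμ) = 42.97/38.40 = 1.1190
Stable ⇔ ρ < 1: NO
Spare capacity = cμ − λ = 38.40 − 42.97 = -4.57/hr

Final: ρ = 1.1190; unstable; margin = -4.57/hr


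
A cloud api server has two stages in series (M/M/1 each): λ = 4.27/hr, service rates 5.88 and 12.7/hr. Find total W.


Each node sees arrival rate λ = 4.27/hr (tandem ⇒ throughput preserved).
W₁ = 1/(μ₁−λ) = 1/(5.88−4.27) = 0.62112 hr
W₂ = 1/(μ₂−λ) = 1/(12.7−4.27) = 0.11862 hr
W_total = W₁ + W₂ = 0.62112 + 0.11862 = 0.73974 hr

Final: 0.73974 hr


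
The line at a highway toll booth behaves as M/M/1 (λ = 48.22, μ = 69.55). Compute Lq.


ρ = 48.22/69.55 = 0.6933
Lq = ρ²/(1−ρ) = 0.4807/0.3067 = 1.5674

Final: 1.5674


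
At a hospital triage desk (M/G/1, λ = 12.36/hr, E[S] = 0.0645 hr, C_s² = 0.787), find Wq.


ρ = λ·E[S] = 12.36·0.0645 = 0.7972
E[S²] = E[S]²(1+C_s²) = 0.0645²·(1+0.787) = 0.007434
Wq = λ·E[S²]/(2(1−ρ)) = 12.36·0.007434/(2·0.2028) = 0.22657 hr

Final: 0.22657 hr


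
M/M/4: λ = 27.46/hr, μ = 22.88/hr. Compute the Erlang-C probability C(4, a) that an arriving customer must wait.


a = λ/μ = 1.2002; ρ = a/4 = 0.3000
P₀ = 0.300118 (from M/M/c formula)
C(c,a) = [a^c/(c!(1−ρ))]·P₀ = [2.07481/(24·0.7000)]·0.300118
= 0.12351·0.300118 = 0.037067

Final: 0.037067


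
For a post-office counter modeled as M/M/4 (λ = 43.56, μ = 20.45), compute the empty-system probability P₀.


a = λ/μ = 43.56/20.45 = 2.1301; ρ = a/c = 0.5325
Σ_{k=0}^{3} a^k/k! (terms k=0..3) = 1.00000 + 2.13007 + 2.26861 + 1.61077 = 7.00945
Tail: a^4/(4!(1−ρ)) = 20.58630/(24·0.4675) = 1.83486
P₀ = 1/(7.00945 + 1.83486) = 1/8.84430 = 0.113067

Final: 0.113067


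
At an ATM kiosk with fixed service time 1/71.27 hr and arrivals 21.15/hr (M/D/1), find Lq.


ρ = 21.15/71.27 = 0.2968
M/D/1: Lq = ρ²/(2(1−ρ)) = 0.08807/(2·0.7032) = 0.06261

Final: 0.06261


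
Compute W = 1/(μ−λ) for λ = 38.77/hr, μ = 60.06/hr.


W = 1/(μ−λ) = 1/(60.06 − 38.77) = 1/21.29 = 0.04697 hr

Final: 0.04697 hr


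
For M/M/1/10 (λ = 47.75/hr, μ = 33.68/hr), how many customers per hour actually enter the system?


ρ = 1.4178; P_K = (1−ρ)ρ^10/(1−ρ^11) = 0.301133
λ_eff = λ(1 − P_K) = 47.75·(1 − 0.301133) = 47.75·0.698867 = 33.3709 /hr

Final: 33.3709 /hr


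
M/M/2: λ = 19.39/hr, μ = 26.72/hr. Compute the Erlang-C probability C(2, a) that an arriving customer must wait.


a = λ/μ = 0.7257; ρ = a/2 = 0.3628
P₀ = 0.467527 (from M/M/c formula)
C(c,a) = [a^c/(c!(1−ρ))]·P₀ = [0.52660/(2·0.6372)]·0.467527
= 0.41324·0.467527 = 0.193201

Final: 0.193201


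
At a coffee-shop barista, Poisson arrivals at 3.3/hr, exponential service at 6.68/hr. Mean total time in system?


W = 1/(μ−λ) = 1/(6.68 − 3.3) = 1/3.38 = 0.2959 hr

Final: 0.2959 hr


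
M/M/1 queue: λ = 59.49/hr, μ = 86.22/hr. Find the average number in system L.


ρ = λ/μ = 59.49/86.22 = 0.6900
L = ρ/(1−ρ) = 0.6900/(1 − 0.6900) = 0.6900/0.3100 = 2.2256

Final: 2.2256


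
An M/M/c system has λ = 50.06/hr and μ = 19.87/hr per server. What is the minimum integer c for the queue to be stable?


Stability requires cμ > λ ⇔ c > λ/μ.
λ/μ = 50.06/19.87 = 2.5194
Minimum integer c = ⌊2.5194⌋ + 1 = 3
Check: 3·19.87 = 59.61 > 50.06, while 2·19.87 = 39.74 ≤ 50.06

Final: 3 servers


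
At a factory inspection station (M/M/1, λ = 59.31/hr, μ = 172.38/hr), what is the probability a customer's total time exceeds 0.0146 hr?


W ~ Exponential(μ−λ) for M/M/1.
μ − λ = 172.38 − 59.31 = 113.0700
P(W > t) = e^{−(μ−λ)t} = e^{−1.6508} = 0.191892

Final: 0.191892


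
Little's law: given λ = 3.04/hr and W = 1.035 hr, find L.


L = λW = 3.04·1.035 = 3.1464

Final: 3.1464


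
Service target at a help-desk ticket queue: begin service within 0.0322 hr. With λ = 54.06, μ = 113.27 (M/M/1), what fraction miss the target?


ρ = 54.06/113.27 = 0.4773
P(Wq > t) = ρ·e^{−(μ−λ)t} = 0.4773·e^{−1.9066}
= 0.4773·0.148590 = 0.070917

Final: 0.070917


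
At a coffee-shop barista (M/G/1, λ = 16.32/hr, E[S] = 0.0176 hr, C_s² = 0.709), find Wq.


ρ = λ·E[S] = 16.32·0.0176 = 0.2872
E[S²] = E[S]²(1+C_s²) = 0.0176²·(1+0.709) = 0.0005294
Wq = λ·E[S²]/(2(1−ρ)) = 16.32·0.0005294/(2·0.7128) = 0.006061 hr

Final: 0.006061 hr


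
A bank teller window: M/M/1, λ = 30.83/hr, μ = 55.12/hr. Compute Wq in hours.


ρ = 30.83/55.12 = 0.5593
Wq = ρ/(μ−λ) = 0.5593/(55.12 − 30.83) = 0.5593/24.29 = 0.02303 hr

Final: 0.02303 hr


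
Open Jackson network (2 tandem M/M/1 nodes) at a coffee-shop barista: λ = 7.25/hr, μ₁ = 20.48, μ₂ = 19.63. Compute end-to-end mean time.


Each node sees arrival rate λ = 7.25/hr (tandem ⇒ throughput preserved).
W₁ = 1/(μ₁−λ) = 1/(20.48−7.25) = 0.07559 hr
W₂ = 1/(μ₂−λ) = 1/(19.63−7.25) = 0.08078 hr
W_total = W₁ + W₂ = 0.07559 + 0.08078 = 0.15636 hr

Final: 0.15636 hr


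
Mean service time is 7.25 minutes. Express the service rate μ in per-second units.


μ = 1/(service time) in consistent units.
1 second = 0.0166667 min, so μ = 0.0166667/7.25 = 0.002299 per second

Final: 0.002299 /sec


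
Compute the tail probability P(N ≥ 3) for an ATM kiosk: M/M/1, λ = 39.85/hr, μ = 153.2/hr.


ρ = 39.85/153.2 = 0.2601
P(N ≥ n) = ρ^n = 0.2601^3 = 0.017600

Final: 0.017600


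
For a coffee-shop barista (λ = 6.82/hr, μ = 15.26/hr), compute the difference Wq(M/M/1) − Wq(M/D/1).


ρ = 6.82/15.26 = 0.4469
Wq(M/M/1) = ρ/(μ−λ) = 0.4469/8.44 = 0.05295 hr
Wq(M/D/1) = ρ/(2(μ−λ)) = 0.02648 hr
Savings = 0.05295 − 0.02648 = 0.02648 hr

Final: 0.02648 hr


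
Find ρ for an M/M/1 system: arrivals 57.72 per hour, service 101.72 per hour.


ρ = λ/μ = 57.72/101.72 = 0.5674

Final: 0.5674


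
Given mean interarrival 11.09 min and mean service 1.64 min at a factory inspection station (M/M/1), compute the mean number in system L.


λ = 60/11.09 = 5.4103 /hr
μ = 60/1.64 = 36.5854 /hr
ρ = λ/μ = 5.4103/36.5854 = 0.1479
L = ρ/(1−ρ) = 0.1479/0.8521 = 0.1735

Final: 0.1735


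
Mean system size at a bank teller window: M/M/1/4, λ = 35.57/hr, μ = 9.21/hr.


ρ = 35.57/9.21 = 3.8621
L = ρ[1 − (K+1)ρ^K + Kρ^(K+1)] / [(1−ρ)(1−ρ^(K+1))]
Numerator: 3.8621·(1 − 5·222.483055 + 4·859.253233) = 8981.705605
Denominator: (-2.8621)·(-858.253233) = 2456.412077
L = 8981.705605/2456.412077 = 3.6564

Final: 3.6564


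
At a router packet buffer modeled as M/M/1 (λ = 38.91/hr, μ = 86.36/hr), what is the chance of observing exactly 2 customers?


ρ = 38.91/86.36 = 0.4506
P_n = (1−ρ)·ρ^n = (1 − 0.4506)·0.4506^2 = 0.5494·0.203001 = 0.111537

Final: 0.111537


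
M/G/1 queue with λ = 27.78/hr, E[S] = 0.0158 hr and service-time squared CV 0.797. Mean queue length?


ρ = λ·E[S] = 27.78·0.0158 = 0.4389
Lq = ρ²(1+C_s²)/(2(1−ρ)) = 0.1927·(1+0.797)/(2·0.5611)
= 0.1927·1.7970/1.1222 = 0.30851

Final: 0.30851


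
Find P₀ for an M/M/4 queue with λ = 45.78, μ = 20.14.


a = λ/μ = 45.78/20.14 = 2.2731; ρ = a/c = 0.5683
Σ_{k=0}^{3} a^k/k! (terms k=0..3) = 1.00000 + 2.27309 + 2.58347 + 1.95748 = 7.81404
Tail: a^4/(4!(1−ρ)) = 26.69717/(24·0.4317) = 2.57658
P₀ = 1/(7.81404 + 2.57658) = 1/10.39062 = 0.096241

Final: 0.096241


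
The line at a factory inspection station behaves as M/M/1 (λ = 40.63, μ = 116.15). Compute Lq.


ρ = 40.63/116.15 = 0.3498
Lq = ρ²/(1−ρ) = 0.1224/0.6502 = 0.1882

Final: 0.1882


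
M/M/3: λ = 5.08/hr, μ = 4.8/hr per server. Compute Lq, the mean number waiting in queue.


a = λ/μ = 1.0583; ρ = a/3 = 0.3528
P₀ = 0.342041
Lq = P₀·a^c·ρ / (c!·(1−ρ)²) = 0.342041·1.18541·0.3528/(6·0.41890)
= 0.05691

Final: 0.05691


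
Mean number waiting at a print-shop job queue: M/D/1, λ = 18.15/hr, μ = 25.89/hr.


ρ = 18.15/25.89 = 0.7010
M/D/1: Lq = ρ²/(2(1−ρ)) = 0.4915/(2·0.2990) = 0.82196

Final: 0.82196


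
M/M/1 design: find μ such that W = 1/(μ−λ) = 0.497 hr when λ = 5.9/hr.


W = 1/(μ−λ) ⇒ μ − λ = 1/W = 1/0.497 = 2.0121
μ = λ + 1/W = 5.9 + 2.0121 = 7.9121 per hr

Final: 7.9121 /hr


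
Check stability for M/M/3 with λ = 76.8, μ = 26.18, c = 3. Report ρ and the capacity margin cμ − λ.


Total capacity cμ = 3·26.18 = 78.54/hr
ρ = λ/(cμ) = 76.8/78.54 = 0.9778
Stable ⇔ ρ < 1: YES
Spare capacity = cμ − λ = 78.54 − 76.8 = 1.74/hr

Final: ρ = 0.9778; stable; margin = 1.74/hr


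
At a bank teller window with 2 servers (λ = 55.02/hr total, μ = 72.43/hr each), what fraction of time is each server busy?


ρ = λ/(cμ) = 55.02/(2·72.43) = 55.02/144.86 = 0.3798

Final: 0.3798


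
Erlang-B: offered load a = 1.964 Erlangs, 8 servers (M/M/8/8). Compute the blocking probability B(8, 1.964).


B(c,a) = (a^c/c!) / Σ_{k=0}^{c} a^k/k!
a^8/8! = 0.005490
Σ terms (k=0..8): 1.00000 + 1.96400 + 1.92865 + 1.26262 + 0.61995 + 0.24352 + 0.07971 + 0.02236 + 0.005490 = 7.126298
B = 0.005490/7.126298 = 0.0007705

Final: 0.0007705


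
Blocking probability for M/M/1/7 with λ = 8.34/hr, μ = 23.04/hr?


ρ = λ/μ = 8.34/23.04 = 0.3620
P_K = (1−ρ)ρ^K/(1−ρ^(K+1)) = (0.6380·0.0008143)/(1 − 0.0002948)
= 0.0005195/0.999705 = 0.0005197

Final: 0.0005197


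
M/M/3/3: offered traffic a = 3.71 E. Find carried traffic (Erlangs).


B(3,3.71) = 0.423363 (Erlang-B)
Carried load = a(1 − B) = 3.71·(1 − 0.423363) = 3.71·0.576637 = 2.1393 E

Final: 2.1393 Erlangs


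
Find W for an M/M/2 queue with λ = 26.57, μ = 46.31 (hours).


a = 0.5737; ρ = 0.2869; P₀ = 0.554157
Lq = P₀·a^c·ρ/(c!(1−ρ)²) = 0.05145
Wq = Lq/λ = 0.05145/26.57 = 0.001936 hr
W = Wq + 1/μ = 0.001936 + 0.02159 = 0.02353 hr

Final: 0.02353 hr


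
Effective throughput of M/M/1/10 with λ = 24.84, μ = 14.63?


ρ = 1.6979; P_K = (1−ρ)ρ^10/(1−ρ^11) = 0.412250
λ_eff = λ(1 − P_K) = 24.84·(1 − 0.412250) = 24.84·0.587750 = 14.5997 /hr

Final: 14.5997 /hr


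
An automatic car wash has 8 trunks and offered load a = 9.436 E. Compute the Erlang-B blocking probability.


B(c,a) = (a^c/c!) / Σ_{k=0}^{c} a^k/k!
a^8/8! = 1558.773214
Σ terms (k=0..8): 1.00000 + 9.43600 + 44.51905 + 140.02725 + 330.32427 + 623.38797 + 980.38148 + 1321.55423 + 1558.77321 = 5009.403453
B = 1558.773214/5009.403453 = 0.311169

Final: 0.311169


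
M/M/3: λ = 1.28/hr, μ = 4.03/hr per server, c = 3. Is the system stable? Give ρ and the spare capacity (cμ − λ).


Total capacity cμ = 3·4.03 = 12.09/hr
ρ = λ/(cμ) = 1.28/12.09 = 0.1059
Stable ⇔ ρ < 1: YES
Spare capacity = cμ − λ = 12.09 − 1.28 = 10.81/hr

Final: ρ = 0.1059; stable; margin = 10.81/hr


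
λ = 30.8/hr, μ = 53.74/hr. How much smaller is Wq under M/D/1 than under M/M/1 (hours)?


ρ = 30.8/53.74 = 0.5731
Wq(M/M/1) = ρ/(μ−λ) = 0.5731/22.94 = 0.02498 hr
Wq(M/D/1) = ρ/(2(μ−λ)) = 0.01249 hr
Savings = 0.02498 − 0.01249 = 0.01249 hr

Final: 0.01249 hr


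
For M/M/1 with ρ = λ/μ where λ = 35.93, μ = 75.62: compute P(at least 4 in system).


ρ = 35.93/75.62 = 0.4751
P(N ≥ n) = ρ^n = 0.4751^4 = 0.050966

Final: 0.050966


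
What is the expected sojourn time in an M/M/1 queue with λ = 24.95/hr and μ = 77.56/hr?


W = 1/(μ−λ) = 1/(77.56 − 24.95) = 1/52.61 = 0.01901 hr

Final: 0.01901 hr


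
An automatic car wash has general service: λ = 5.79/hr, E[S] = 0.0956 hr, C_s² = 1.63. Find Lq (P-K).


ρ = λ·E[S] = 5.79·0.0956 = 0.5535
Lq = ρ²(1+C_s²)/(2(1−ρ)) = 0.3064·(1+1.63)/(2·0.4465)
= 0.3064·2.6300/0.8930 = 0.90240

Final: 0.90240


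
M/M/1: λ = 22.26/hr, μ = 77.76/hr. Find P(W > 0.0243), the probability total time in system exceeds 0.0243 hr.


W ~ Exponential(μ−λ) for M/M/1.
μ − λ = 77.76 − 22.26 = 55.5000
P(W > t) = e^{−(μ−λ)t} = e^{−1.3486} = 0.259590

Final: 0.259590


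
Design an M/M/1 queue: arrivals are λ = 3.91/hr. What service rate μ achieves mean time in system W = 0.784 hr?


W = 1/(μ−λ) ⇒ μ − λ = 1/W = 1/0.784 = 1.2755
μ = λ + 1/W = 3.91 + 1.2755 = 5.1855 per hr

Final: 5.1855 /hr


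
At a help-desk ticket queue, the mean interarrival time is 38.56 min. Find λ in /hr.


λ = 1/(interarrival time) in consistent units.
1 hour = 60 min, so λ = 60/38.56 = 1.5560 per hour

Final: 1.5560 /hr


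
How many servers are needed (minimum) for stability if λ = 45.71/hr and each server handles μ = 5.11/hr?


Stability requires cμ > λ ⇔ c > λ/μ.
λ/μ = 45.71/5.11 = 8.9452
Minimum integer c = ⌊8.9452⌋ + 1 = 9
Check: 9·5.11 = 45.99 > 45.71, while 8·5.11 = 40.88 ≤ 45.71

Final: 9 servers


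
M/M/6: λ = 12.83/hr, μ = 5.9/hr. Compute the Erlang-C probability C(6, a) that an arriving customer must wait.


a = λ/μ = 2.1746; ρ = a/6 = 0.3624
P₀ = 0.113377 (from M/M/c formula)
C(c,a) = [a^c/(c!(1−ρ))]·P₀ = [105.74208/(720·0.6376)]·0.113377
= 0.23035·0.113377 = 0.026116

Final: 0.026116


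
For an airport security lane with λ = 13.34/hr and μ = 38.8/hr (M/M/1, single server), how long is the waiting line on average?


ρ = 13.34/38.8 = 0.3438
Lq = ρ²/(1−ρ) = 0.1182/0.6562 = 0.1801

Final: 0.1801


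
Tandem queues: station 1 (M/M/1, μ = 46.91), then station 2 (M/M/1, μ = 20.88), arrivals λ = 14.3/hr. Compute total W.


Each node sees arrival rate λ = 14.3/hr (tandem ⇒ throughput preserved).
W₁ = 1/(μ₁−λ) = 1/(46.91−14.3) = 0.03067 hr
W₂ = 1/(μ₂−λ) = 1/(20.88−14.3) = 0.15198 hr
W_total = W₁ + W₂ = 0.03067 + 0.15198 = 0.18264 hr

Final: 0.18264 hr


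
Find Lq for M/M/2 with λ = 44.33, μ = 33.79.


a = λ/μ = 1.3119; ρ = a/2 = 0.6560
P₀ = 0.207756
Lq = P₀·a^c·ρ / (c!·(1−ρ)²) = 0.207756·1.72115·0.6560/(2·0.11836)
= 0.99086

Final: 0.99086


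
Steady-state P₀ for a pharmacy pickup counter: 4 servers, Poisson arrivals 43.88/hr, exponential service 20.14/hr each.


a = λ/μ = 43.88/20.14 = 2.1787; ρ = a/c = 0.5447
Σ_{k=0}^{3} a^k/k! (terms k=0..3) = 1.00000 + 2.17875 + 2.37347 + 1.72373 = 7.27596
Tail: a^4/(4!(1−ρ)) = 22.53350/(24·0.4553) = 2.06209
P₀ = 1/(7.27596 + 2.06209) = 1/9.33805 = 0.107089

Final: 0.107089


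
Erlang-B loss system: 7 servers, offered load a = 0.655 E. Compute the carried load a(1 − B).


B(7,0.655) = 0.000005331 (Erlang-B)
Carried load = a(1 − B) = 0.655·(1 − 0.000005331) = 0.655·0.999995 = 0.6550 E

Final: 0.6550 Erlangs


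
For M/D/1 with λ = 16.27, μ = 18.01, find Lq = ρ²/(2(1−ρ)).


ρ = 16.27/18.01 = 0.9034
M/D/1: Lq = ρ²/(2(1−ρ)) = 0.8161/(2·0.09661) = 4.22359

Final: 4.22359


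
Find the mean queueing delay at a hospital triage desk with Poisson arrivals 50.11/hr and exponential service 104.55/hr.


ρ = 50.11/104.55 = 0.4793
Wq = ρ/(μ−λ) = 0.4793/(104.55 − 50.11) = 0.4793/54.44 = 0.008804 hr

Final: 0.008804 hr


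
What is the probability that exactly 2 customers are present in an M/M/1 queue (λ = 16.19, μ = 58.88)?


ρ = 16.19/58.88 = 0.2750
P_n = (1−ρ)·ρ^n = (1 − 0.2750)·0.2750^2 = 0.7250·0.075606 = 0.054817

Final: 0.054817


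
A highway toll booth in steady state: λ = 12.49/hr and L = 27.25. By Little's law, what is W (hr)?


W = L/λ = 27.25/12.49 = 2.1817 hr

Final: 2.1817 hr


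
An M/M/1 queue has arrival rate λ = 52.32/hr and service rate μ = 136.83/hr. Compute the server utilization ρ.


ρ = λ/μ = 52.32/136.83 = 0.3824

Final: 0.3824


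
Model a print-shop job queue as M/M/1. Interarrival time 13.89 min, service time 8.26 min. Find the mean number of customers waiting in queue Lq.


λ = 60/13.89 = 4.3197 /hr
μ = 60/8.26 = 7.2639 /hr
ρ = λ/μ = 4.3197/7.2639 = 0.5947
Lq = ρ²/(1−ρ) = 0.3536/0.4053 = 0.8725

Final: 0.8725


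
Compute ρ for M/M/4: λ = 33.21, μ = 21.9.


ρ = λ/(cμ) = 33.21/(4·21.9) = 33.21/87.60 = 0.3791

Final: 0.3791


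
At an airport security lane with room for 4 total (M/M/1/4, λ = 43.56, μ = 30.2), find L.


ρ = 43.56/30.2 = 1.4424
L = ρ[1 − (K+1)ρ^K + Kρ^(K+1)] / [(1−ρ)(1−ρ^(K+1))]
Numerator: 1.4424·(1 − 5·4.328363 + 4·6.243163) = 6.246725
Denominator: (-0.4424)·(-5.243163) = 2.319492
L = 6.246725/2.319492 = 2.6931

Final: 2.6931


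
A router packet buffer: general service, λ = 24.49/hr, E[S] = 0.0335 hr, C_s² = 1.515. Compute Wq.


ρ = λ·E[S] = 24.49·0.0335 = 0.8204
E[S²] = E[S]²(1+C_s²) = 0.0335²·(1+1.515) = 0.002822
Wq = λ·E[S²]/(2(1−ρ)) = 24.49·0.002822/(2·0.1796) = 0.19245 hr

Final: 0.19245 hr


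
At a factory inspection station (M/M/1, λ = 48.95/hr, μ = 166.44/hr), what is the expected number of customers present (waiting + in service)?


ρ = λ/μ = 48.95/166.44 = 0.2941
L = ρ/(1−ρ) = 0.2941/(1 − 0.2941) = 0.2941/0.7059 = 0.4166

Final: 0.4166


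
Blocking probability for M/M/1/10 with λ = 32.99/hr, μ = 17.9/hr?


ρ = λ/μ = 32.99/17.9 = 1.8430
P_K = (1−ρ)ρ^K/(1−ρ^(K+1)) = (-0.8430·452.160735)/(1 − 833.339812)
= -381.179077/-832.339812 = 0.457961

Final: 0.457961


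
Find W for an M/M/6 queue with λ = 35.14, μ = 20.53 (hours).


a = 1.7116; ρ = 0.2853; P₀ = 0.180466
Lq = P₀·a^c·ρ/(c!(1−ρ)²) = 0.003520
Wq = Lq/λ = 0.003520/35.14 = 0.0001002 hr
W = Wq + 1/μ = 0.0001002 + 0.04871 = 0.04881 hr

Final: 0.04881 hr


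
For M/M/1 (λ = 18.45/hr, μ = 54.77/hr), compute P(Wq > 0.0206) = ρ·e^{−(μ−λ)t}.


ρ = 18.45/54.77 = 0.3369
P(Wq > t) = ρ·e^{−(μ−λ)t} = 0.3369·e^{−0.7482}
= 0.3369·0.473221 = 0.159411

Final: 0.159411


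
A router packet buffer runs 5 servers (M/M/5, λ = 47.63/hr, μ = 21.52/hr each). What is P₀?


a = λ/μ = 47.63/21.52 = 2.2133; ρ = a/c = 0.4427
Σ_{k=0}^{4} a^k/k! (terms k=0..4) = 1.00000 + 2.21329 + 2.44933 + 1.80702 + 0.99987 = 8.46951
Tail: a^5/(5!(1−ρ)) = 53.11187/(120·0.5573) = 0.79412
P₀ = 1/(8.46951 + 0.79412) = 1/9.26363 = 0.107949

Final: 0.107949


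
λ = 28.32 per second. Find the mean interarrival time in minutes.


Mean interarrival time = 1/λ = 1/28.32 second = 0.03531 second
In minutes: 0.03531 × 0.0166667 = 0.0005885 min

Final: 0.0005885 min
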